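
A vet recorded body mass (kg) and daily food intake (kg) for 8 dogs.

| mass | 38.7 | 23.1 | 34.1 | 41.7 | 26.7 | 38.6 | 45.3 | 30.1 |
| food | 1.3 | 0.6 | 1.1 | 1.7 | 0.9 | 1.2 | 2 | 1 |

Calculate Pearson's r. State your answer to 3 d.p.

0.946

n = 8, Σx = 278.3, Σy = 9.8, Σx² = 10093.95, Σy² = 13.4, Σxy = 363.62
nΣxy − ΣxΣy = 2908.96 − 2727.34 = 181.62
nΣx² − (Σx)² = 80751.6 − 77450.89 = 3300.71; nΣy² − (Σy)² = 107.2 − 96.04 = 11.16
r = 181.62 / √(3300.71 × 11.16) = 181.62 / 191.9269 ≈ 0.946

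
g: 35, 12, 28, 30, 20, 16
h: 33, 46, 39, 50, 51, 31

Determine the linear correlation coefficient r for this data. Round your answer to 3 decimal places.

n = 6, Σg = 141, Σh = 250, Σg² = 3709, Σh² = 10788, Σgh = 5815
nΣgh − ΣgΣh = 34890 − 35250 = -360
nΣg² − (Σg)² = 22254 − 19881 = 2373; nΣh² − (Σh)² = 64728 − 62500 = 2228
r = -360 / √(2373 × 2228) = -360 / 2299.3573 ≈ -0.157

-0.157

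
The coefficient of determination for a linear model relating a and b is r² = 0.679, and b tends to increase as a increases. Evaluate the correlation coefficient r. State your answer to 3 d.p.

|r| = √0.679 = 0.824
The association is positive, so r = 0.824.

0.824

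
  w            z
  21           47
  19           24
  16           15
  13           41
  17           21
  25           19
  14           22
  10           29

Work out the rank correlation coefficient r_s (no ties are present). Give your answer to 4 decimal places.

Rank w: 7, 6, 4, 2, 5, 8, 3, 1
Rank z: 8, 5, 1, 7, 3, 2, 4, 6
d = rank(w) − rank(z): -1, 1, 3, -5, 2, 6, -1, -5; Σd² = 102
ρ = 1 − 6Σd² / [n(n²−1)] = 1 − 6×102 / (8×63) = 1 − 612/504 ≈ -0.2143

-0.2143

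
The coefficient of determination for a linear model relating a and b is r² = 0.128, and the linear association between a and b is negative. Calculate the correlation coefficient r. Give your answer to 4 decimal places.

-0.3578

|r| = √0.128 = 0.3578
The association is negative, so r = −0.3578.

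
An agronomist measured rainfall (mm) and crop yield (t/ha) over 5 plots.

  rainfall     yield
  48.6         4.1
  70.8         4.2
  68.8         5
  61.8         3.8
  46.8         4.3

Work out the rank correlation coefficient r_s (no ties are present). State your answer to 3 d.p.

0.100

Rank rainfall: 2, 5, 4, 3, 1
Rank yield: 2, 3, 5, 1, 4
d = rank(rainfall) − rank(yield): 0, 2, -1, 2, -3; Σd² = 18
ρ = 1 − 6Σd² / [n(n²−1)] = 1 − 6×18 / (5×24) = 1 − 108/120 ≈ 0.100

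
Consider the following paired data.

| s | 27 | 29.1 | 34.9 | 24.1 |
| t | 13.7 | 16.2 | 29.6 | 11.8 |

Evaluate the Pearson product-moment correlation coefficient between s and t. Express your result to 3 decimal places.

0.970

n = 4, Σs = 115.1, Σt = 71.3, Σs² = 3374.63, Σt² = 1465.53, Σst = 2158.74
nΣst − ΣsΣt = 8634.96 − 8206.63 = 428.33
nΣs² − (Σs)² = 13498.52 − 13248.01 = 250.51; nΣt² − (Σt)² = 5862.12 − 5083.69 = 778.43
r = 428.33 / √(250.51 × 778.43) = 428.33 / 441.5931 ≈ 0.970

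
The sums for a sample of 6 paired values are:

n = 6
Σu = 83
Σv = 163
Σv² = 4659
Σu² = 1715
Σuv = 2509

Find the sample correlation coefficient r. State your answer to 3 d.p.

0.703

r = (nΣuv − ΣuΣv) / √[(nΣu² − (Σu)²)(nΣv² − (Σv)²)]
Numerator: 6×2509 − 83×163 = 1525
Denominator: √[(10290 − 6889)(27954 − 26569)] = √[3401 × 1385] = 2170.3421
r = 1525 / 2170.3421 ≈ 0.703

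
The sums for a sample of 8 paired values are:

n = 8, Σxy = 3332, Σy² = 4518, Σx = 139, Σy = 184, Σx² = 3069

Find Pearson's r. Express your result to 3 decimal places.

0.312

r = (nΣxy − ΣxΣy) / √[(nΣx² − (Σx)²)(nΣy² − (Σy)²)]
Numerator: 8×3332 − 139×184 = 1080
Denominator: √[(24552 − 19321)(36144 − 33856)] = √[5231 × 2288] = 3459.5560
r = 1080 / 3459.5560 ≈ 0.312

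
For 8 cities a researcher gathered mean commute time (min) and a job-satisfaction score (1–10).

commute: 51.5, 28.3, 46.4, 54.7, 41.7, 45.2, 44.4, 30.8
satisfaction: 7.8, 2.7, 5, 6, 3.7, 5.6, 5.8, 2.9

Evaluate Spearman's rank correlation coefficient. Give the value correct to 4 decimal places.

Rank commute: 7, 1, 6, 8, 3, 5, 4, 2
Rank satisfaction: 8, 1, 4, 7, 3, 5, 6, 2
d = rank(commute) − rank(satisfaction): -1, 0, 2, 1, 0, 0, -2, 0; Σd² = 10
ρ = 1 − 6Σd² / [n(n²−1)] = 1 − 6×10 / (8×63) = 1 − 60/504 ≈ 0.8810

0.8810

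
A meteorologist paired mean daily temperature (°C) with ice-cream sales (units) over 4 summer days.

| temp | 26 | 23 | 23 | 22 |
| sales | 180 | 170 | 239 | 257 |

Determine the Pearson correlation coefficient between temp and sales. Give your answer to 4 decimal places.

-0.6269

n = 4, Σx = 94, Σy = 846, Σx² = 2218, Σy² = 184470, Σxy = 19741
nΣxy − ΣxΣy = 78964 − 79524 = -560
nΣx² − (Σx)² = 8872 − 8836 = 36; nΣy² − (Σy)² = 737880 − 715716 = 22164
r = -560 / √(36 × 22164) = -560 / 893.2547 ≈ -0.6269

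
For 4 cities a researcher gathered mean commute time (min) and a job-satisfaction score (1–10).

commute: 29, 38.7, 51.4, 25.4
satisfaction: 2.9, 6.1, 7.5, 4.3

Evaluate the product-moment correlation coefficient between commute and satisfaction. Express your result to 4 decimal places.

0.9024

n = 4, Σx = 144.5, Σy = 20.8, Σx² = 5625.81, Σy² = 120.36, Σxy = 814.89
nΣxy − ΣxΣy = 3259.56 − 3005.6 = 253.96
nΣx² − (Σx)² = 22503.24 − 20880.25 = 1622.99; nΣy² − (Σy)² = 481.44 − 432.64 = 48.8
r = 253.96 / √(1622.99 × 48.8) = 253.96 / 281.4283 ≈ 0.9024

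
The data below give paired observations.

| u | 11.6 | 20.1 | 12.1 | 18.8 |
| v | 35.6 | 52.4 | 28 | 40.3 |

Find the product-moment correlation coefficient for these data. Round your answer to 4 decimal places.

0.8585

n = 4, Σu = 62.6, Σv = 156.3, Σu² = 1038.42, Σv² = 6421.21, Σuv = 2562.64
nΣuv − ΣuΣv = 10250.56 − 9784.38 = 466.18
nΣu² − (Σu)² = 4153.68 − 3918.76 = 234.92; nΣv² − (Σv)² = 25684.84 − 24429.69 = 1255.15
r = 466.18 / √(234.92 × 1255.15) = 466.18 / 543.0100 ≈ 0.8585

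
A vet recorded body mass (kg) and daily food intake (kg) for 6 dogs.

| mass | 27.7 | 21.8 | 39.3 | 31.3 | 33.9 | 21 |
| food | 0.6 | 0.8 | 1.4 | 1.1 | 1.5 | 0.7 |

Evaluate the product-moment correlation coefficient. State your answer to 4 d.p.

0.8328

n = 6, Σx = 175, Σy = 6.1, Σx² = 5356.92, Σy² = 6.91, Σxy = 189.06
nΣxy − ΣxΣy = 1134.36 − 1067.5 = 66.86
nΣx² − (Σx)² = 32141.52 − 30625 = 1516.52; nΣy² − (Σy)² = 41.46 − 37.21 = 4.25
r = 66.86 / √(1516.52 × 4.25) = 66.86 / 80.2821 ≈ 0.8328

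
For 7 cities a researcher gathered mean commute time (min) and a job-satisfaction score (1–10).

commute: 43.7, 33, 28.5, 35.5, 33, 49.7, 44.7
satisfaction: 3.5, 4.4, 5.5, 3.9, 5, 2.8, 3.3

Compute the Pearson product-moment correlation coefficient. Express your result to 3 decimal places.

-0.953

n = 7, Σx = 268.1, Σy = 28.4, Σx² = 10628.37, Σy² = 120.8, Σxy = 1045.02
nΣxy − ΣxΣy = 7315.14 − 7614.04 = -298.9
nΣx² − (Σx)² = 74398.59 − 71877.61 = 2520.98; nΣy² − (Σy)² = 845.6 − 806.56 = 39.04
r = -298.9 / √(2520.98 × 39.04) = -298.9 / 313.7181 ≈ -0.953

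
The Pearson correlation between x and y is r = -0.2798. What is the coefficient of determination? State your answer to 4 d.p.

0.0783

r² = (-0.2798)² = 0.0783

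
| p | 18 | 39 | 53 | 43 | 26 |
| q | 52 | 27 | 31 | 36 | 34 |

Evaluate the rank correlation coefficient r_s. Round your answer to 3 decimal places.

-0.500

Rank p: 1, 3, 5, 4, 2
Rank q: 5, 1, 2, 4, 3
d = rank(p) − rank(q): -4, 2, 3, 0, -1; Σd² = 30
ρ = 1 − 6Σd² / [n(n²−1)] = 1 − 6×30 / (5×24) = 1 − 180/120 ≈ -0.500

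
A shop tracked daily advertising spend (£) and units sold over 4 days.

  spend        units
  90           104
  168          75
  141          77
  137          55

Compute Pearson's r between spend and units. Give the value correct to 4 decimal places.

-0.6758

n = 4, Σx = 536, Σy = 311, Σx² = 74974, Σy² = 25395, Σxy = 40352
nΣxy − ΣxΣy = 161408 − 166696 = -5288
nΣx² − (Σx)² = 299896 − 287296 = 12600; nΣy² − (Σy)² = 101580 − 96721 = 4859
r = -5288 / √(12600 × 4859) = -5288 / 7824.5383 ≈ -0.6758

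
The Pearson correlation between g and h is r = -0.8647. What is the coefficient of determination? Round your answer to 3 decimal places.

0.748

r² = (-0.8647)² = 0.748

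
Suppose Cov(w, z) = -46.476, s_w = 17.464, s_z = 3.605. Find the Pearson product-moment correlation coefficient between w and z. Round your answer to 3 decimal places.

r = Cov(w,z) / (s_w · s_z) = -46.476 / (17.464 × 3.605)
  = -46.476 / 62.9577 ≈ -0.738

-0.738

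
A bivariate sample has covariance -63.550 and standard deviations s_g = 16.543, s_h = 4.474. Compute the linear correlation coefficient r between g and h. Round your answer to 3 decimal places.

-0.859

r = Cov(g,h) / (s_g · s_h) = -63.550 / (16.543 × 4.474)
  = -63.550 / 74.0134 ≈ -0.859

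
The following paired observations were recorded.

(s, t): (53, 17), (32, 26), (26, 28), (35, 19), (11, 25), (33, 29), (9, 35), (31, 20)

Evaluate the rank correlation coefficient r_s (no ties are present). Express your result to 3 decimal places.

Rank s: 8, 5, 3, 7, 2, 6, 1, 4
Rank t: 1, 5, 6, 2, 4, 7, 8, 3
d = rank(s) − rank(t): 7, 0, -3, 5, -2, -1, -7, 1; Σd² = 138
ρ = 1 − 6Σd² / [n(n²−1)] = 1 − 6×138 / (8×63) = 1 − 828/504 ≈ -0.643

-0.643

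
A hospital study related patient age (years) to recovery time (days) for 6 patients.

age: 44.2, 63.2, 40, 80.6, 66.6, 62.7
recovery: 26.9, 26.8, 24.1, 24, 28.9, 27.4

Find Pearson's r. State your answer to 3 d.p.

n = 6, Σx = 357.3, Σy = 158.1, Σx² = 22411.09, Σy² = 4184.63, Σxy = 9423.86
nΣxy − ΣxΣy = 56543.16 − 56489.13 = 54.03
nΣx² − (Σx)² = 134466.54 − 127663.29 = 6803.25; nΣy² − (Σy)² = 25107.78 − 24995.61 = 112.17
r = 54.03 / √(6803.25 × 112.17) = 54.03 / 873.5677 ≈ 0.062

0.062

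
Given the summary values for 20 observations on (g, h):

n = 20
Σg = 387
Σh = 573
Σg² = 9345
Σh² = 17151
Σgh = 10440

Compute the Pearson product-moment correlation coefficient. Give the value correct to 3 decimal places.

r = (nΣgh − ΣgΣh) / √[(nΣg² − (Σg)²)(nΣh² − (Σh)²)]
Numerator: 20×10440 − 387×573 = -12951
Denominator: √[(186900 − 149769)(343020 − 328329)] = √[37131 × 14691] = 23355.7599
r = -12951 / 23355.7599 ≈ -0.555

-0.555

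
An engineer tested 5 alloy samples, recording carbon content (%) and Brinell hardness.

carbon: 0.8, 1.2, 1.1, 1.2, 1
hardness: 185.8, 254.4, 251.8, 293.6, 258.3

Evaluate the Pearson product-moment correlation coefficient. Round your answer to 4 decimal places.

n = 5, Σx = 5.3, Σy = 1243.9, Σx² = 5.73, Σy² = 315564.09, Σxy = 1341.52
nΣxy − ΣxΣy = 6707.6 − 6592.67 = 114.93
nΣx² − (Σx)² = 28.65 − 28.09 = 0.56; nΣy² − (Σy)² = 1577820.45 − 1547287.21 = 30533.24
r = 114.93 / √(0.56 × 30533.24) = 114.93 / 130.7617 ≈ 0.8789

0.8789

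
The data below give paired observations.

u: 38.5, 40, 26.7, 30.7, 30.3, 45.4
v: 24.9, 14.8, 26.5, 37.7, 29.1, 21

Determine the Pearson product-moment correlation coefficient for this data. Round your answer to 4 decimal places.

-0.6552

n = 6, Σu = 211.6, Σv = 154, Σu² = 7716.88, Σv² = 4250.4, Σuv = 5250.72
nΣuv − ΣuΣv = 31504.32 − 32586.4 = -1082.08
nΣu² − (Σu)² = 46301.28 − 44774.56 = 1526.72; nΣv² − (Σv)² = 25502.4 − 23716 = 1786.4
r = -1082.08 / √(1526.72 × 1786.4) = -1082.08 / 1651.4638 ≈ -0.6552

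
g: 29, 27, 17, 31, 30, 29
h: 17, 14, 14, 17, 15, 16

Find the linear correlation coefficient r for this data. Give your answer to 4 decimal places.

n = 6, Σg = 163, Σh = 93, Σg² = 4561, Σh² = 1451, Σgh = 2550
nΣgh − ΣgΣh = 15300 − 15159 = 141
nΣg² − (Σg)² = 27366 − 26569 = 797; nΣh² − (Σh)² = 8706 − 8649 = 57
r = 141 / √(797 × 57) = 141 / 213.1408 ≈ 0.6615

0.6615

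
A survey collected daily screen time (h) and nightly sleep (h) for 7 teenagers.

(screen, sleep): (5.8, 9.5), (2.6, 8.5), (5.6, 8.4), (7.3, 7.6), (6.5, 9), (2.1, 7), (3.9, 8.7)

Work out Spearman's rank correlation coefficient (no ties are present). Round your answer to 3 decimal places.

Rank screen: 5, 2, 4, 7, 6, 1, 3
Rank sleep: 7, 4, 3, 2, 6, 1, 5
d = rank(screen) − rank(sleep): -2, -2, 1, 5, 0, 0, -2; Σd² = 38
ρ = 1 − 6Σd² / [n(n²−1)] = 1 − 6×38 / (7×48) = 1 − 228/336 ≈ 0.321

0.321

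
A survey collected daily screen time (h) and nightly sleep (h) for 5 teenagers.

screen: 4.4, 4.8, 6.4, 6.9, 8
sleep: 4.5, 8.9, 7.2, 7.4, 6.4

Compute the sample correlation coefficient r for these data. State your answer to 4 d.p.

0.1062

n = 5, Σx = 30.5, Σy = 34.4, Σx² = 194.97, Σy² = 247.02, Σxy = 210.86
nΣxy − ΣxΣy = 1054.3 − 1049.2 = 5.1
nΣx² − (Σx)² = 974.85 − 930.25 = 44.6; nΣy² − (Σy)² = 1235.1 − 1183.36 = 51.74
r = 5.1 / √(44.6 × 51.74) = 5.1 / 48.0375 ≈ 0.1062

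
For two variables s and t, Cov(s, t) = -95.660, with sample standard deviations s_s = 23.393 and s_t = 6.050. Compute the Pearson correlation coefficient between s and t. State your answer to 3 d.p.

-0.676

r = Cov(s,t) / (s_s · s_t) = -95.660 / (23.393 × 6.050)
  = -95.660 / 141.5276 ≈ -0.676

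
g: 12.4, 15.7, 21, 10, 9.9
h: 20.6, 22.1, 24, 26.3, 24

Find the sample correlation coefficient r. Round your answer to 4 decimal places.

-0.1883

n = 5, Σg = 69, Σh = 117, Σg² = 1039.26, Σh² = 2756.46, Σgh = 1607.01
nΣgh − ΣgΣh = 8035.05 − 8073 = -37.95
nΣg² − (Σg)² = 5196.3 − 4761 = 435.3; nΣh² − (Σh)² = 13782.3 − 13689 = 93.3
r = -37.95 / √(435.3 × 93.3) = -37.95 / 201.5279 ≈ -0.1883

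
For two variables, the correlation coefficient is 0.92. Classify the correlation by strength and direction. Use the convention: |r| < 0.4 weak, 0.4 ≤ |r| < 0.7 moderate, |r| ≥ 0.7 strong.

r = 0.92 > 0 so the relationship is positive.
|r| = 0.92, which falls in the strong range.

strong positive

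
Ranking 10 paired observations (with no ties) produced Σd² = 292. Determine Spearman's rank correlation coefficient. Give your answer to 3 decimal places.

ρ = 1 − 6Σd² / [n(n²−1)] = 1 − 6×292 / (10×99)
  = 1 − 1752/990 = 1 − 1.7697 ≈ -0.770

-0.770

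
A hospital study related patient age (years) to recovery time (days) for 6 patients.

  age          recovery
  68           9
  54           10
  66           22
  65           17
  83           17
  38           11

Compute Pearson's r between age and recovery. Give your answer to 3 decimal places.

n = 6, Σx = 374, Σy = 86, Σx² = 24454, Σy² = 1364, Σxy = 5538
nΣxy − ΣxΣy = 33228 − 32164 = 1064
nΣx² − (Σx)² = 146724 − 139876 = 6848; nΣy² − (Σy)² = 8184 − 7396 = 788
r = 1064 / √(6848 × 788) = 1064 / 2322.9774 ≈ 0.458

0.458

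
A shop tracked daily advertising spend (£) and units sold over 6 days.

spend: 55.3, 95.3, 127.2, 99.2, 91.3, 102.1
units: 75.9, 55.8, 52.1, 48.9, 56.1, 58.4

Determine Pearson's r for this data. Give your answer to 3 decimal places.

-0.847

n = 6, Σx = 570.4, Σy = 347.2, Σx² = 56920.76, Σy² = 20537.84, Σxy = 32077.58
nΣxy − ΣxΣy = 192465.48 − 198042.88 = -5577.4
nΣx² − (Σx)² = 341524.56 − 325356.16 = 16168.4; nΣy² − (Σy)² = 123227.04 − 120547.84 = 2679.2
r = -5577.4 / √(16168.4 × 2679.2) = -5577.4 / 6581.6698 ≈ -0.847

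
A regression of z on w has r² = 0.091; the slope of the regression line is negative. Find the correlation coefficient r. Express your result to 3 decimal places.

-0.302

|r| = √0.091 = 0.302
The association is negative, so r = −0.302.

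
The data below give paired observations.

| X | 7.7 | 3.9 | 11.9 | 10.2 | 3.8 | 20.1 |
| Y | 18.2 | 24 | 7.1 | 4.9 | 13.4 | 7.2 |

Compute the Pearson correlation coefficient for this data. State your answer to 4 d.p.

-0.6758

n = 6, ΣX = 57.6, ΣY = 74.8, ΣX² = 738.6, ΣY² = 1213.06, ΣXY = 563.85
nΣXY − ΣXΣY = 3383.1 − 4308.48 = -925.38
nΣX² − (ΣX)² = 4431.6 − 3317.76 = 1113.84; nΣY² − (ΣY)² = 7278.36 − 5595.04 = 1683.32
r = -925.38 / √(1113.84 × 1683.32) = -925.38 / 1369.2878 ≈ -0.6758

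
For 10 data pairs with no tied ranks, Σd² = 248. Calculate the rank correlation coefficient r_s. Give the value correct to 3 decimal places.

ρ = 1 − 6Σd² / [n(n²−1)] = 1 − 6×248 / (10×99)
  = 1 − 1488/990 = 1 − 1.5030 ≈ -0.503

-0.503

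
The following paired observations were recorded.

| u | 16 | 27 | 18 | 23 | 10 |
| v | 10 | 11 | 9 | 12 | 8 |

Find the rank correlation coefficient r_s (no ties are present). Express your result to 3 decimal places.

0.800

Rank u: 2, 5, 3, 4, 1
Rank v: 3, 4, 2, 5, 1
d = rank(u) − rank(v): -1, 1, 1, -1, 0; Σd² = 4
ρ = 1 − 6Σd² / [n(n²−1)] = 1 − 6×4 / (5×24) = 1 − 24/120 ≈ 0.800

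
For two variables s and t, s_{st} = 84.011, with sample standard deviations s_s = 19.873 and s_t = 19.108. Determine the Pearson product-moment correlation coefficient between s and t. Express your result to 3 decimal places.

r = Cov(s,t) / (s_s · s_t) = 84.011 / (19.873 × 19.108)
  = 84.011 / 379.7333 ≈ 0.221

0.221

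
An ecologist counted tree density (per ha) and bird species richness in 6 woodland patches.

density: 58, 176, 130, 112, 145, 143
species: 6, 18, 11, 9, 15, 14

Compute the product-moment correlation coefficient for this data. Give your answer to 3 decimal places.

0.961

n = 6, Σx = 764, Σy = 73, Σx² = 105258, Σy² = 983, Σxy = 10131
nΣxy − ΣxΣy = 60786 − 55772 = 5014
nΣx² − (Σx)² = 631548 − 583696 = 47852; nΣy² − (Σy)² = 5898 − 5329 = 569
r = 5014 / √(47852 × 569) = 5014 / 5218.0253 ≈ 0.961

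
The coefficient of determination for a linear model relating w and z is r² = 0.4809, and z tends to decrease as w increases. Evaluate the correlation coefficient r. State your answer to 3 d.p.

-0.693

|r| = √0.4809 = 0.693
The association is negative, so r = −0.693.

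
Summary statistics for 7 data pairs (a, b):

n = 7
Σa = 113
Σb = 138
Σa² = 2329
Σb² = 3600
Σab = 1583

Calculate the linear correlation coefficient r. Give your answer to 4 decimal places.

-0.9676

r = (nΣab − ΣaΣb) / √[(nΣa² − (Σa)²)(nΣb² − (Σb)²)]
Numerator: 7×1583 − 113×138 = -4513
Denominator: √[(16303 − 12769)(25200 − 19044)] = √[3534 × 6156] = 4664.2581
r = -4513 / 4664.2581 ≈ -0.9676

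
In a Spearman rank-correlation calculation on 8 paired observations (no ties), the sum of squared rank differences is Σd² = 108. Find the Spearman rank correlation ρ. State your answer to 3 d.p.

-0.286

ρ = 1 − 6Σd² / [n(n²−1)] = 1 − 6×108 / (8×63)
  = 1 − 648/504 = 1 − 1.2857 ≈ -0.286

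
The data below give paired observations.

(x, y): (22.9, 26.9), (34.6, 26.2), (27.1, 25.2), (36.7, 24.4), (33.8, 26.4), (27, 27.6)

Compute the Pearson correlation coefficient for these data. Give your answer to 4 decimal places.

n = 6, Σx = 182.1, Σy = 156.7, Σx² = 5674.31, Σy² = 4099.17, Σxy = 4738.45
nΣxy − ΣxΣy = 28430.7 − 28535.07 = -104.37
nΣx² − (Σx)² = 34045.86 − 33160.41 = 885.45; nΣy² − (Σy)² = 24595.02 − 24554.89 = 40.13
r = -104.37 / √(885.45 × 40.13) = -104.37 / 188.5023 ≈ -0.5537

-0.5537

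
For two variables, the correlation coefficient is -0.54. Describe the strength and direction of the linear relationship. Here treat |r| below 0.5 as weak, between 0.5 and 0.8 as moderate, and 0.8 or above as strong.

r = -0.54 < 0 so the relationship is negative.
|r| = 0.54, which falls in the moderate range.

moderate negative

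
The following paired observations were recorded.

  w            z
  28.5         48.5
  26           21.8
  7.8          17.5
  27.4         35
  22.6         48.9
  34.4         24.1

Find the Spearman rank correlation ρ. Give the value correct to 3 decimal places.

0.257

Rank w: 5, 3, 1, 4, 2, 6
Rank z: 5, 2, 1, 4, 6, 3
d = rank(w) − rank(z): 0, 1, 0, 0, -4, 3; Σd² = 26
ρ = 1 − 6Σd² / [n(n²−1)] = 1 − 6×26 / (6×35) = 1 − 156/210 ≈ 0.257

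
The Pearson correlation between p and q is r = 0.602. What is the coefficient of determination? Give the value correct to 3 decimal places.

0.362

r² = (0.602)² = 0.362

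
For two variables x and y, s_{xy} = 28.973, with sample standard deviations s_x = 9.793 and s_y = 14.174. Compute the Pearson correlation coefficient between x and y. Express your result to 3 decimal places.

r = Cov(x,y) / (s_x · s_y) = 28.973 / (9.793 × 14.174)
  = 28.973 / 138.8060 ≈ 0.209

0.209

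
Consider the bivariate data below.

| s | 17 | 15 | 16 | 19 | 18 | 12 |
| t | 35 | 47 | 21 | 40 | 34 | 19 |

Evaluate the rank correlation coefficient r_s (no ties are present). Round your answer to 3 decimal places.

0.371

Rank s: 4, 2, 3, 6, 5, 1
Rank t: 4, 6, 2, 5, 3, 1
d = rank(s) − rank(t): 0, -4, 1, 1, 2, 0; Σd² = 22
ρ = 1 − 6Σd² / [n(n²−1)] = 1 − 6×22 / (6×35) = 1 − 132/210 ≈ 0.371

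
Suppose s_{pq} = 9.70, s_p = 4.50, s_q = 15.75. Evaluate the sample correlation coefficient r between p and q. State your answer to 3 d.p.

r = Cov(p,q) / (s_p · s_q) = 9.70 / (4.50 × 15.75)
  = 9.70 / 70.8750 ≈ 0.137

0.137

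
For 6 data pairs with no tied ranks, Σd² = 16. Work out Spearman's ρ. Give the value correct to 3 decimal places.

0.543

ρ = 1 − 6Σd² / [n(n²−1)] = 1 − 6×16 / (6×35)
  = 1 − 96/210 = 1 − 0.4571 ≈ 0.543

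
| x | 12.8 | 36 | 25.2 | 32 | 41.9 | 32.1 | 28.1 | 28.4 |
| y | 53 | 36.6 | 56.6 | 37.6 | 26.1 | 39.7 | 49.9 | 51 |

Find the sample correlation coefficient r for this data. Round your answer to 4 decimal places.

-0.8329

n = 8, Σx = 236.5, Σy = 350.5, Σx² = 7501.07, Σy² = 16114.19, Σxy = 9844.07
nΣxy − ΣxΣy = 78752.56 − 82893.25 = -4140.69
nΣx² − (Σx)² = 60008.56 − 55932.25 = 4076.31; nΣy² − (Σy)² = 128913.52 − 122850.25 = 6063.27
r = -4140.69 / √(4076.31 × 6063.27) = -4140.69 / 4971.4956 ≈ -0.8329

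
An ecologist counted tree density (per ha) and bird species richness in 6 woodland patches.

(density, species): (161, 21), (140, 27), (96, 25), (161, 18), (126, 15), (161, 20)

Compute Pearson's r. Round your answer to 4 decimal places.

-0.3026

n = 6, Σx = 845, Σy = 126, Σx² = 122455, Σy² = 2744, Σxy = 17569
nΣxy − ΣxΣy = 105414 − 106470 = -1056
nΣx² − (Σx)² = 734730 − 714025 = 20705; nΣy² − (Σy)² = 16464 − 15876 = 588
r = -1056 / √(20705 × 588) = -1056 / 3489.2033 ≈ -0.3026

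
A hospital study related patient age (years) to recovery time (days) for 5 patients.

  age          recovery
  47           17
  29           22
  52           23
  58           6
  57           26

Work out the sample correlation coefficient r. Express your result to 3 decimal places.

n = 5, Σx = 243, Σy = 94, Σx² = 12367, Σy² = 2014, Σxy = 4463
nΣxy − ΣxΣy = 22315 − 22842 = -527
nΣx² − (Σx)² = 61835 − 59049 = 2786; nΣy² − (Σy)² = 10070 − 8836 = 1234
r = -527 / √(2786 × 1234) = -527 / 1854.1640 ≈ -0.284

-0.284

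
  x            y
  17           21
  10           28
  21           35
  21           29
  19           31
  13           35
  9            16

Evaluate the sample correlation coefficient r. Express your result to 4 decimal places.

n = 7, Σx = 110, Σy = 195, Σx² = 1882, Σy² = 5733, Σxy = 3169
nΣxy − ΣxΣy = 22183 − 21450 = 733
nΣx² − (Σx)² = 13174 − 12100 = 1074; nΣy² − (Σy)² = 40131 − 38025 = 2106
r = 733 / √(1074 × 2106) = 733 / 1503.9428 ≈ 0.4874

0.4874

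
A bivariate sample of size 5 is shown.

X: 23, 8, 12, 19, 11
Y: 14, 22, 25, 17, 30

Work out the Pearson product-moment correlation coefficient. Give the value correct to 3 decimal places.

n = 5, ΣX = 73, ΣY = 108, ΣX² = 1219, ΣY² = 2494, ΣXY = 1451
nΣXY − ΣXΣY = 7255 − 7884 = -629
nΣX² − (ΣX)² = 6095 − 5329 = 766; nΣY² − (ΣY)² = 12470 − 11664 = 806
r = -629 / √(766 × 806) = -629 / 785.7455 ≈ -0.801

-0.801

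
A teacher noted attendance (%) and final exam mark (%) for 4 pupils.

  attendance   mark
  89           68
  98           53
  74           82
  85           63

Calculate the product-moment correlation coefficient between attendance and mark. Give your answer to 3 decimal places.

n = 4, Σx = 346, Σy = 266, Σx² = 30226, Σy² = 18126, Σxy = 22669
nΣxy − ΣxΣy = 90676 − 92036 = -1360
nΣx² − (Σx)² = 120904 − 119716 = 1188; nΣy² − (Σy)² = 72504 − 70756 = 1748
r = -1360 / √(1188 × 1748) = -1360 / 1441.0496 ≈ -0.944

-0.944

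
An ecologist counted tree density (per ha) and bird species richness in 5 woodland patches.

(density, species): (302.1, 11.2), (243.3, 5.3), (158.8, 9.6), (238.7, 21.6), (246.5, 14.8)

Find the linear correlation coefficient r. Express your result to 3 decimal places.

0.107

n = 5, Σx = 1189.4, Σy = 62.5, Σx² = 293416.68, Σy² = 931.29, Σxy = 15001.61
nΣxy − ΣxΣy = 75008.05 − 74337.5 = 670.55
nΣx² − (Σx)² = 1467083.4 − 1414672.36 = 52411.04; nΣy² − (Σy)² = 4656.45 − 3906.25 = 750.2
r = 670.55 / √(52411.04 × 750.2) = 670.55 / 6270.4675 ≈ 0.107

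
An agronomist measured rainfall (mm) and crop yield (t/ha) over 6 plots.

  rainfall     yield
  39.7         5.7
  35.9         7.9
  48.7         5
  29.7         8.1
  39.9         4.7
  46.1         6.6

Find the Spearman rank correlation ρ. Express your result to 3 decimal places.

Rank rainfall: 3, 2, 6, 1, 4, 5
Rank yield: 3, 5, 2, 6, 1, 4
d = rank(rainfall) − rank(yield): 0, -3, 4, -5, 3, 1; Σd² = 60
ρ = 1 − 6Σd² / [n(n²−1)] = 1 − 6×60 / (6×35) = 1 − 360/210 ≈ -0.714

-0.714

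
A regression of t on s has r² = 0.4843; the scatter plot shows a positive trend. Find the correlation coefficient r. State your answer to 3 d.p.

|r| = √0.4843 = 0.696
The association is positive, so r = 0.696.

0.696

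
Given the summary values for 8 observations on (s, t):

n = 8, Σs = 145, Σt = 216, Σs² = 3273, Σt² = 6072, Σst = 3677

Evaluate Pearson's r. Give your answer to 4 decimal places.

-0.6050

r = (nΣst − ΣsΣt) / √[(nΣs² − (Σs)²)(nΣt² − (Σt)²)]
Numerator: 8×3677 − 145×216 = -1904
Denominator: √[(26184 − 21025)(48576 − 46656)] = √[5159 × 1920] = 3147.2655
r = -1904 / 3147.2655 ≈ -0.6050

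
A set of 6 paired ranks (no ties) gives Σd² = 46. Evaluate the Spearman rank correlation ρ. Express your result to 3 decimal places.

-0.314

ρ = 1 − 6Σd² / [n(n²−1)] = 1 − 6×46 / (6×35)
  = 1 − 276/210 = 1 − 1.3143 ≈ -0.314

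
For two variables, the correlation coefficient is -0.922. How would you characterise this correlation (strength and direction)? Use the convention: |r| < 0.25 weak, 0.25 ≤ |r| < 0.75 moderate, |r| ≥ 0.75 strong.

r = -0.922 < 0 so the relationship is negative.
|r| = 0.922, which falls in the strong range.

strong negative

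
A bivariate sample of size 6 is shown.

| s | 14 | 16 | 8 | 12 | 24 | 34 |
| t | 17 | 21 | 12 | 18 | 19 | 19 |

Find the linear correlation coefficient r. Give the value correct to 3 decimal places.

n = 6, Σs = 108, Σt = 106, Σs² = 2392, Σt² = 1920, Σst = 1988
nΣst − ΣsΣt = 11928 − 11448 = 480
nΣs² − (Σs)² = 14352 − 11664 = 2688; nΣt² − (Σt)² = 11520 − 11236 = 284
r = 480 / √(2688 × 284) = 480 / 873.7231 ≈ 0.549

0.549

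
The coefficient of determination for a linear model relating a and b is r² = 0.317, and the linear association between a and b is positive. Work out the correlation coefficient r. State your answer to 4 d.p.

|r| = √0.317 = 0.5630
The association is positive, so r = 0.5630.

0.5630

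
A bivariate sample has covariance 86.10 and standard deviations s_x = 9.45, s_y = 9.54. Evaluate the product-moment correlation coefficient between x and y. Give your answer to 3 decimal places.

0.955

r = Cov(x,y) / (s_x · s_y) = 86.10 / (9.45 × 9.54)
  = 86.10 / 90.1530 ≈ 0.955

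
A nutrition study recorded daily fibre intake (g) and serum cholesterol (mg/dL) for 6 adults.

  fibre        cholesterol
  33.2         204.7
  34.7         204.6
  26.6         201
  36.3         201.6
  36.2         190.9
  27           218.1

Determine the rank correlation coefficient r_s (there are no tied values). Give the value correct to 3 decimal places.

-0.314

Rank fibre: 3, 4, 1, 6, 5, 2
Rank cholesterol: 5, 4, 2, 3, 1, 6
d = rank(fibre) − rank(cholesterol): -2, 0, -1, 3, 4, -4; Σd² = 46
ρ = 1 − 6Σd² / [n(n²−1)] = 1 − 6×46 / (6×35) = 1 − 276/210 ≈ -0.314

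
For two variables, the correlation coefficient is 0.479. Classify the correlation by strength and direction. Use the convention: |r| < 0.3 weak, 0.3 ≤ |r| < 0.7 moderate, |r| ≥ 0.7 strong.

moderate positive

r = 0.479 > 0 so the relationship is positive.
|r| = 0.479, which falls in the moderate range.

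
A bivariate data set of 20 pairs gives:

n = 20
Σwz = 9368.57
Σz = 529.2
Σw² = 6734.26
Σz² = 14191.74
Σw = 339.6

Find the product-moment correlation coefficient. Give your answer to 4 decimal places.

0.8947

r = (nΣwz − ΣwΣz) / √[(nΣw² − (Σw)²)(nΣz² − (Σz)²)]
Numerator: 20×9368.57 − 339.6×529.2 = 7655.08
Denominator: √[(134685.2 − 115328.16)(283834.8 − 280052.64)] = √[19357.04 × 3782.16] = 8556.3674
r = 7655.08 / 8556.3674 ≈ 0.8947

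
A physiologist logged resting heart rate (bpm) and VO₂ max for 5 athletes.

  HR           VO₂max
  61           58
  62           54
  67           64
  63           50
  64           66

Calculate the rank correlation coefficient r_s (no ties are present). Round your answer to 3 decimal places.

0.500

Rank HR: 1, 2, 5, 3, 4
Rank VO₂max: 3, 2, 4, 1, 5
d = rank(HR) − rank(VO₂max): -2, 0, 1, 2, -1; Σd² = 10
ρ = 1 − 6Σd² / [n(n²−1)] = 1 − 6×10 / (5×24) = 1 − 60/120 ≈ 0.500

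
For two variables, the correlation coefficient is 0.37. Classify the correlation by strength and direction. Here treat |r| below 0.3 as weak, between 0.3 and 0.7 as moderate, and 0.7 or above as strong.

r = 0.37 > 0 so the relationship is positive.
|r| = 0.37, which falls in the moderate range.

moderate positive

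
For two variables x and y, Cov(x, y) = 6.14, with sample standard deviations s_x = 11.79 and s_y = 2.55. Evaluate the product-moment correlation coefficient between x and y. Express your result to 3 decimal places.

0.204

r = Cov(x,y) / (s_x · s_y) = 6.14 / (11.79 × 2.55)
  = 6.14 / 30.0645 ≈ 0.204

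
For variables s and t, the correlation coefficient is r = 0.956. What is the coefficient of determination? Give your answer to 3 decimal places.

r² = (0.956)² = 0.914

0.914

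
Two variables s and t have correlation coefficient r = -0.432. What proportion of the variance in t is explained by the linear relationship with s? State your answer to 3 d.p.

0.187

r² = (-0.432)² = 0.187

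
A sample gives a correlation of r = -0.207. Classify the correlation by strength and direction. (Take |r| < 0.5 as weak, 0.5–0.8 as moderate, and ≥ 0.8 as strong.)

weak negative

r = -0.207 < 0 so the relationship is negative.
|r| = 0.207, which falls in the weak range.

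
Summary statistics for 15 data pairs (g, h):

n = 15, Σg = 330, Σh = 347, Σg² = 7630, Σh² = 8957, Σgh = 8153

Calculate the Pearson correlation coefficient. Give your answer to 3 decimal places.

r = (nΣgh − ΣgΣh) / √[(nΣg² − (Σg)²)(nΣh² − (Σh)²)]
Numerator: 15×8153 − 330×347 = 7785
Denominator: √[(114450 − 108900)(134355 − 120409)] = √[5550 × 13946] = 8797.7440
r = 7785 / 8797.7440 ≈ 0.885

0.885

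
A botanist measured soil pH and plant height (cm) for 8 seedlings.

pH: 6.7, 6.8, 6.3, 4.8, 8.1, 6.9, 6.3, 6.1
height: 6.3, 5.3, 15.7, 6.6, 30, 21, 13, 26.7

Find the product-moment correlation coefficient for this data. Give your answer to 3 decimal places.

0.511

n = 8, Σx = 52, Σy = 124.6, Σx² = 343.98, Σy² = 2580.72, Σxy = 841.51
nΣxy − ΣxΣy = 6732.08 − 6479.2 = 252.88
nΣx² − (Σx)² = 2751.84 − 2704 = 47.84; nΣy² − (Σy)² = 20645.76 − 15525.16 = 5120.6
r = 252.88 / √(47.84 × 5120.6) = 252.88 / 494.9439 ≈ 0.511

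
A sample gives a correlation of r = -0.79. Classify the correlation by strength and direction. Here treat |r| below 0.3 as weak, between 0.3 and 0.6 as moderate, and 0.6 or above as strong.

r = -0.79 < 0 so the relationship is negative.
|r| = 0.79, which falls in the strong range.

strong negative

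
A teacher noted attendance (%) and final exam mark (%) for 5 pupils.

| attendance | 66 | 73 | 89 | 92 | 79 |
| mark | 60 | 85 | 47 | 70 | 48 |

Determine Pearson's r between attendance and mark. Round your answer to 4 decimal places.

n = 5, Σx = 399, Σy = 310, Σx² = 32311, Σy² = 20238, Σxy = 24580
nΣxy − ΣxΣy = 122900 − 123690 = -790
nΣx² − (Σx)² = 161555 − 159201 = 2354; nΣy² − (Σy)² = 101190 − 96100 = 5090
r = -790 / √(2354 × 5090) = -790 / 3461.4823 ≈ -0.2282

-0.2282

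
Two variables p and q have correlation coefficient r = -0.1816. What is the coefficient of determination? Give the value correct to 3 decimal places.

0.033

r² = (-0.1816)² = 0.033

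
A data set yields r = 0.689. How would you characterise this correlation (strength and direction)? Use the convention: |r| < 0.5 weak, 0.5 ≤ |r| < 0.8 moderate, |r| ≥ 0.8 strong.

r = 0.689 > 0 so the relationship is positive.
|r| = 0.689, which falls in the moderate range.

moderate positive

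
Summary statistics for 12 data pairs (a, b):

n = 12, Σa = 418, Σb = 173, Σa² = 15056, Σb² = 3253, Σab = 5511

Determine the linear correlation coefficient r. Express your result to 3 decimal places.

r = (nΣab − ΣaΣb) / √[(nΣa² − (Σa)²)(nΣb² − (Σb)²)]
Numerator: 12×5511 − 418×173 = -6182
Denominator: √[(180672 − 174724)(39036 − 29929)] = √[5948 × 9107] = 7359.9209
r = -6182 / 7359.9209 ≈ -0.840

-0.840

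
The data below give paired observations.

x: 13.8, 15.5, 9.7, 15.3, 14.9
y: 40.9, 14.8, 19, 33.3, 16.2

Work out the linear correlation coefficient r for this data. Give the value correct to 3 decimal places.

0.090

n = 5, Σx = 69.2, Σy = 124.2, Σx² = 980.88, Σy² = 3624.18, Σxy = 1728.99
nΣxy − ΣxΣy = 8644.95 − 8594.64 = 50.31
nΣx² − (Σx)² = 4904.4 − 4788.64 = 115.76; nΣy² − (Σy)² = 18120.9 − 15425.64 = 2695.26
r = 50.31 / √(115.76 × 2695.26) = 50.31 / 558.5726 ≈ 0.090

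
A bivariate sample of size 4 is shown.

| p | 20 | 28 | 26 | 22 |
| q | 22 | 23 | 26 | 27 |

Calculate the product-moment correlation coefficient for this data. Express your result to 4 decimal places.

n = 4, Σp = 96, Σq = 98, Σp² = 2344, Σq² = 2418, Σpq = 2354
nΣpq − ΣpΣq = 9416 − 9408 = 8
nΣp² − (Σp)² = 9376 − 9216 = 160; nΣq² − (Σq)² = 9672 − 9604 = 68
r = 8 / √(160 × 68) = 8 / 104.3072 ≈ 0.0767

0.0767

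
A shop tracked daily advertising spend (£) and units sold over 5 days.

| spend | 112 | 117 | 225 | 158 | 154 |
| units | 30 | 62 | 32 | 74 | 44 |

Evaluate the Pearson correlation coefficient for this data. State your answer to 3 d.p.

n = 5, Σx = 766, Σy = 242, Σx² = 125538, Σy² = 13180, Σxy = 36282
nΣxy − ΣxΣy = 181410 − 185372 = -3962
nΣx² − (Σx)² = 627690 − 586756 = 40934; nΣy² − (Σy)² = 65900 − 58564 = 7336
r = -3962 / √(40934 × 7336) = -3962 / 17328.9303 ≈ -0.229

-0.229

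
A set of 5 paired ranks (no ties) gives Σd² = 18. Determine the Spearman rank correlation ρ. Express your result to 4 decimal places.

0.1000

ρ = 1 − 6Σd² / [n(n²−1)] = 1 − 6×18 / (5×24)
  = 1 − 108/120 = 1 − 0.90000 ≈ 0.1000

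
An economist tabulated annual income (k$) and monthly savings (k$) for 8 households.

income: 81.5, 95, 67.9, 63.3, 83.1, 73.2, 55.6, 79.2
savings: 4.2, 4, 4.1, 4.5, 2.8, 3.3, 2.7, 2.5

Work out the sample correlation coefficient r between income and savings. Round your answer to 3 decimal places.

n = 8, Σx = 598.8, Σy = 28.1, Σx² = 45912.4, Σy² = 102.97, Σxy = 2107.9
nΣxy − ΣxΣy = 16863.2 − 16826.28 = 36.92
nΣx² − (Σx)² = 367299.2 − 358561.44 = 8737.76; nΣy² − (Σy)² = 823.76 − 789.61 = 34.15
r = 36.92 / √(8737.76 × 34.15) = 36.92 / 546.2550 ≈ 0.068

0.068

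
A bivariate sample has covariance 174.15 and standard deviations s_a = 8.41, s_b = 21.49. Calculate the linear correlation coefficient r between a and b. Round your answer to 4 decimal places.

r = Cov(a,b) / (s_a · s_b) = 174.15 / (8.41 × 21.49)
  = 174.15 / 180.7309 ≈ 0.9636

0.9636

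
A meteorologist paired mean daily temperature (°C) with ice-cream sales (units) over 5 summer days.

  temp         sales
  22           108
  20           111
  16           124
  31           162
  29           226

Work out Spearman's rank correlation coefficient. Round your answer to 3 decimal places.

Rank temp: 3, 2, 1, 5, 4
Rank sales: 1, 2, 3, 4, 5
d = rank(temp) − rank(sales): 2, 0, -2, 1, -1; Σd² = 10
ρ = 1 − 6Σd² / [n(n²−1)] = 1 − 6×10 / (5×24) = 1 − 60/120 ≈ 0.500

0.500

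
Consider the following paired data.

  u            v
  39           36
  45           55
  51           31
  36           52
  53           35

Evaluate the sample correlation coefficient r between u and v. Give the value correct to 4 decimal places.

-0.5492

n = 5, Σu = 224, Σv = 209, Σu² = 10252, Σv² = 9211, Σuv = 9187
nΣuv − ΣuΣv = 45935 − 46816 = -881
nΣu² − (Σu)² = 51260 − 50176 = 1084; nΣv² − (Σv)² = 46055 − 43681 = 2374
r = -881 / √(1084 × 2374) = -881 / 1604.1870 ≈ -0.5492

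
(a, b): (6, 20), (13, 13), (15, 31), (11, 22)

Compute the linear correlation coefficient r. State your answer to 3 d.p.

0.332

n = 4, Σa = 45, Σb = 86, Σa² = 551, Σb² = 2014, Σab = 996
nΣab − ΣaΣb = 3984 − 3870 = 114
nΣa² − (Σa)² = 2204 − 2025 = 179; nΣb² − (Σb)² = 8056 − 7396 = 660
r = 114 / √(179 × 660) = 114 / 343.7150 ≈ 0.332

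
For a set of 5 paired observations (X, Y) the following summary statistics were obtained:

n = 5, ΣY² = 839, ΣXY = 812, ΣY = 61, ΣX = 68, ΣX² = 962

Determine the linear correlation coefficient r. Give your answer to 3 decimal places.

r = (nΣXY − ΣXΣY) / √[(nΣX² − (ΣX)²)(nΣY² − (ΣY)²)]
Numerator: 5×812 − 68×61 = -88
Denominator: √[(4810 − 4624)(4195 − 3721)] = √[186 × 474] = 296.9242
r = -88 / 296.9242 ≈ -0.296

-0.296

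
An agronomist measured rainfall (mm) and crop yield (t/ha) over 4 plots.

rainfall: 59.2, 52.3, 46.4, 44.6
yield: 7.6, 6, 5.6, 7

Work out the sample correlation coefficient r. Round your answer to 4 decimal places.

n = 4, Σx = 202.5, Σy = 26.2, Σx² = 10382.05, Σy² = 174.12, Σxy = 1335.76
nΣxy − ΣxΣy = 5343.04 − 5305.5 = 37.54
nΣx² − (Σx)² = 41528.2 − 41006.25 = 521.95; nΣy² − (Σy)² = 696.48 − 686.44 = 10.04
r = 37.54 / √(521.95 × 10.04) = 37.54 / 72.3905 ≈ 0.5186

0.5186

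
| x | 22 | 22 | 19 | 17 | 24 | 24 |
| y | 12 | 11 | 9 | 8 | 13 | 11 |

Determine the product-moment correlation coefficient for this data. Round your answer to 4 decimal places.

n = 6, Σx = 128, Σy = 64, Σx² = 2770, Σy² = 700, Σxy = 1389
nΣxy − ΣxΣy = 8334 − 8192 = 142
nΣx² − (Σx)² = 16620 − 16384 = 236; nΣy² − (Σy)² = 4200 − 4096 = 104
r = 142 / √(236 × 104) = 142 / 156.6652 ≈ 0.9064

0.9064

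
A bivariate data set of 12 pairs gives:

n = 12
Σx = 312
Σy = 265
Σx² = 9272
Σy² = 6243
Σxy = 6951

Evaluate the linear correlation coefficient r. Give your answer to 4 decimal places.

r = (nΣxy − ΣxΣy) / √[(nΣx² − (Σx)²)(nΣy² − (Σy)²)]
Numerator: 12×6951 − 312×265 = 732
Denominator: √[(111264 − 97344)(74916 − 70225)] = √[13920 × 4691] = 8080.7623
r = 732 / 8080.7623 ≈ 0.0906

0.0906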